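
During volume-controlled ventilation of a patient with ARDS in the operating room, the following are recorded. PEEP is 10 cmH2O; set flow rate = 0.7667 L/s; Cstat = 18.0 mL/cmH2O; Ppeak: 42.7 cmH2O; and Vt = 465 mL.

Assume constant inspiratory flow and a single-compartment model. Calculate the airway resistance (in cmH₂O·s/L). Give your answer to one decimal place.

9.0

Equation of motion (constant flow): PIP = Vt/C + R·V̇ + PEEP.
R·V̇ = PIP − Vt/C − PEEP = 42.7 − 465/18.0 − 10 = 42.7 − 25.833 − 10 = 6.867 cmH2O.
R = 6.867 / 0.7667 = 8.957 cmH2O·s/L.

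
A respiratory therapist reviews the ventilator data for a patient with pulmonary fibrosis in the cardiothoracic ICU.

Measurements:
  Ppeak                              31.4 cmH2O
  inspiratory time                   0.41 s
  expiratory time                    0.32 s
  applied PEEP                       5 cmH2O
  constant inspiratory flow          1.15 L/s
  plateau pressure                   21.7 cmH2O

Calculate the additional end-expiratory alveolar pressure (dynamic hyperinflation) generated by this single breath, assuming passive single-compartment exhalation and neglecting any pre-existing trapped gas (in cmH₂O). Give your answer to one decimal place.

4.4

Vt = flow × Ti = 1.15 L/s × 0.41 s × 1000 mL/L = 471.5 mL.
R = (PIP − Pplat)/V̇ = (31.4 − 21.7) / 1.15 = 9.7/1.15 = 8.435 cmH2O·s/L.
C = Vt/(Pplat − PEEP) = 471.5 / (21.7 − 5) = 471.5/16.7 = 28.234 mL/cmH2O.
τ = R × C = 8.435 × 0.02823 L/cmH2O = 0.2381 s.
Fraction remaining = e^(−Te/τ) = e^(−0.32/0.2381) = 0.2608; trapped volume = 471.5 × 0.2608 = 122.97 mL.
Additional alveolar pressure from trapping ≈ V_trapped / C = 122.97 / 28.234 = 4.355 cmH2O.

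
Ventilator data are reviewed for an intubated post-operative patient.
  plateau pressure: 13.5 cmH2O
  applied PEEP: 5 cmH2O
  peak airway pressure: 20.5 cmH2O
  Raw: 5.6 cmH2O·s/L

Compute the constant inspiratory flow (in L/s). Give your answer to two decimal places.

flow = (PIP − Pplat) / Raw = 7.0 / 5.6 = 1.25 L/s.

1.25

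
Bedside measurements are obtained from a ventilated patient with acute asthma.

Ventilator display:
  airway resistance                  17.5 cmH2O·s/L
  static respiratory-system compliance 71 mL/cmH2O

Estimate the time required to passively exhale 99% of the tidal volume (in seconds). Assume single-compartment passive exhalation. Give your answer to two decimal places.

5.72

τ = R × C = 17.5 × 71 mL/cmH2O = 17.5 × 0.071 L/cmH2O = 1.243 s.
Exhaled fraction f = 1 − e^(−t/τ) → t = −τ·ln(1 − f) = −1.243·ln(0.01) = 5.724 s.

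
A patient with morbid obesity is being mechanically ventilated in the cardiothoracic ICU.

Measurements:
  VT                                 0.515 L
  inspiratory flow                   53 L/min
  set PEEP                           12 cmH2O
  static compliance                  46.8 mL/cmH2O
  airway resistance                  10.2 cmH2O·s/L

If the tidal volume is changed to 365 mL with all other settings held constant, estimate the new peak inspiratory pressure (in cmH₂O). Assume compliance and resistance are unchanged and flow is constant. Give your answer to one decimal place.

28.8

Flow: 53 L/min ÷ 60 = 0.8833 L/s.
PIP = Vt/C + R·V̇ + PEEP (constant-flow equation of motion).
Only the elastic term changes: ΔPIP = ΔVt / C = (365 − 515) / 46.8 = -3.205 cmH2O.
Original PIP = 515/46.8 + 10.2×0.8833 + 12 = 32.014 cmH2O; new PIP = 32.014 + (-3.205) = 28.809 cmH2O.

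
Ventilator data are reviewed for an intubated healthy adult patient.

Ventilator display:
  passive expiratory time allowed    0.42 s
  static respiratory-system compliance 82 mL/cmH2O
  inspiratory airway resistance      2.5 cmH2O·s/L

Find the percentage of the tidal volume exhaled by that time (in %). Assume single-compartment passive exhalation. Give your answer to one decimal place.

87.1

τ = R × C = 2.5 × 82 mL/cmH2O = 2.5 × 0.082 L/cmH2O = 0.205 s.
Passive exhalation: V(t)/V₀ = e^(−t/τ) = e^(−0.42/0.205) = 0.1289.
Fraction exhaled = 1 − 0.1289 = 0.8711 → 87.11%.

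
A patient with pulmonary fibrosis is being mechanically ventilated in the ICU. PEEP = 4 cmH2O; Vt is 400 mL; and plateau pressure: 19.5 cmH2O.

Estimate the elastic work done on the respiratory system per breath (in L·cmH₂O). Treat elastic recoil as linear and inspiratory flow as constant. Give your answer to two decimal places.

Elastic work ≈ ½ × (Pplat − PEEP) × Vt = 0.5 × (19.5 − 4) × 0.400 L = 0.5 × 15.5 × 0.400 = 3.1 L·cmH2O.

3.10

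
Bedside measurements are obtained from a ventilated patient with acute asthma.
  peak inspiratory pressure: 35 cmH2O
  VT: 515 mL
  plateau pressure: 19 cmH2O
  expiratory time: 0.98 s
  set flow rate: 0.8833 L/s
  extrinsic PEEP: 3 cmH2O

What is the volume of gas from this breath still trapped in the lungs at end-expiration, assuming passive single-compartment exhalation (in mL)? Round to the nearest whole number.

R = (PIP − Pplat)/V̇ = (35 − 19) / 0.8833 = 16.0/0.8833 = 18.114 cmH2O·s/L.
C = Vt/(Pplat − PEEP) = 515.0 / (19 − 3) = 515.0/16.0 = 32.188 mL/cmH2O.
τ = R × C = 18.114 × 0.03219 L/cmH2O = 0.5831 s.
Fraction remaining = e^(−Te/τ) = e^(−0.98/0.5831) = 0.1862.
Trapped volume = 515.0 × 0.1862 = 95.893 mL.

96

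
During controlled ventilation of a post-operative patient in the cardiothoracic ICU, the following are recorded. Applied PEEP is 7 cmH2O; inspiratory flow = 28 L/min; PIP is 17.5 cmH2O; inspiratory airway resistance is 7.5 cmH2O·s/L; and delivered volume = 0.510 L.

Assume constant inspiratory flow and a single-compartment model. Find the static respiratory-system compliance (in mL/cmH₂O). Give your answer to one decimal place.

Flow: 28 L/min ÷ 60 = 0.4667 L/s.
Equation of motion (constant flow): PIP = Vt/C + R·V̇ + PEEP.
Vt/C = PIP − R·V̇ − PEEP = 17.5 − 7.5×0.4667 − 7 = 17.5 − 3.5 − 7 = 7.0 cmH2O.
C = Vt / 7.0 = 510 / 7.0 = 72.857 mL/cmH2O.

72.9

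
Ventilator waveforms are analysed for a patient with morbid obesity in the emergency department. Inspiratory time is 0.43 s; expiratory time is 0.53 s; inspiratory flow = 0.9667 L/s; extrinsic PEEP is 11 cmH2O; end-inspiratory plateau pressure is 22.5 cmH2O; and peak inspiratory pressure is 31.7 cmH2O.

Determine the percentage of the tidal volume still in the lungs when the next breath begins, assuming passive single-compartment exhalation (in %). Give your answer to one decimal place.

21.4

Vt = flow × Ti = 0.9667 L/s × 0.43 s × 1000 mL/L = 415.68 mL.
R = (PIP − Pplat)/V̇ = (31.7 − 22.5) / 0.9667 = 9.2/0.9667 = 9.517 cmH2O·s/L.
C = Vt/(Pplat − PEEP) = 415.68 / (22.5 − 11) = 415.68/11.5 = 36.146 mL/cmH2O.
τ = R × C = 9.517 × 0.03615 L/cmH2O = 0.344 s.
Fraction remaining at end-expiration = e^(−Te/τ) = e^(−0.53/0.344) = 0.2142 → 21.42%.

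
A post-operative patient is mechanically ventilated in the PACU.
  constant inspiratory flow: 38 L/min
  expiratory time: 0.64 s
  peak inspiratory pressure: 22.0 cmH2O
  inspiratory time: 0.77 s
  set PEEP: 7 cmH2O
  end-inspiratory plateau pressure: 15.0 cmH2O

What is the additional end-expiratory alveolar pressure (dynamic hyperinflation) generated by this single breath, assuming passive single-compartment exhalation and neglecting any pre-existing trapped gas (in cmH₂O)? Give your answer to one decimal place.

3.1

Flow: 38 L/min ÷ 60 = 0.6333 L/s.
Vt = flow × Ti = 0.6333 L/s × 0.77 s × 1000 mL/L = 487.64 mL.
R = (PIP − Pplat)/V̇ = (22.0 − 15.0) / 0.6333 = 7.0/0.6333 = 11.053 cmH2O·s/L.
C = Vt/(Pplat − PEEP) = 487.64 / (15.0 − 7) = 487.64/8.0 = 60.955 mL/cmH2O.
τ = R × C = 11.053 × 0.06096 L/cmH2O = 0.6738 s.
Fraction remaining = e^(−Te/τ) = e^(−0.64/0.6738) = 0.3868; trapped volume = 487.64 × 0.3868 = 188.62 mL.
Additional alveolar pressure from trapping ≈ V_trapped / C = 188.62 / 60.955 = 3.094 cmH2O.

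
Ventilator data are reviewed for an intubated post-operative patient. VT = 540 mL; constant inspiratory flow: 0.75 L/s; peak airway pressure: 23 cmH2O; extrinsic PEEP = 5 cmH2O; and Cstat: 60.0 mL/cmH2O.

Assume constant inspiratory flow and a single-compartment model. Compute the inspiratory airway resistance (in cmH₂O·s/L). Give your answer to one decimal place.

Equation of motion (constant flow): PIP = Vt/C + R·V̇ + PEEP.
R·V̇ = PIP − Vt/C − PEEP = 23 − 540/60.0 − 5 = 23 − 9.0 − 5 = 9.0 cmH2O.
R = 9.0 / 0.75 = 12.0 cmH2O·s/L.

12.0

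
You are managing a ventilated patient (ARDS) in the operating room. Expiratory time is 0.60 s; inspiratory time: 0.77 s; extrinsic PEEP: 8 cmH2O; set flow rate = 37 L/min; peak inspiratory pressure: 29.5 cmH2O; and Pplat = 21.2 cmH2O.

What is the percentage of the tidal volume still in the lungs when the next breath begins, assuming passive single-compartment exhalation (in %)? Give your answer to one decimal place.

29.0

Flow: 37 L/min ÷ 60 = 0.6167 L/s.
Vt = flow × Ti = 0.6167 L/s × 0.77 s × 1000 mL/L = 474.86 mL.
R = (PIP − Pplat)/V̇ = (29.5 − 21.2) / 0.6167 = 8.3/0.6167 = 13.459 cmH2O·s/L.
C = Vt/(Pplat − PEEP) = 474.86 / (21.2 − 8) = 474.86/13.2 = 35.974 mL/cmH2O.
τ = R × C = 13.459 × 0.03597 L/cmH2O = 0.4841 s.
Fraction remaining at end-expiration = e^(−Te/τ) = e^(−0.60/0.4841) = 0.2896 → 28.96%.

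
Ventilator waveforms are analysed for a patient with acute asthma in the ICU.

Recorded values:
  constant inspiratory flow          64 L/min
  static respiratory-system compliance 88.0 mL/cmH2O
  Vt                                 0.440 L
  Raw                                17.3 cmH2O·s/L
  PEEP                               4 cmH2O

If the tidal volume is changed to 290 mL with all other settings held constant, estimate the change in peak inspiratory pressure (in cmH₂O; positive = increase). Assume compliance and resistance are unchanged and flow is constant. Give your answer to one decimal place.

-1.7

PIP = Vt/C + R·V̇ + PEEP (constant-flow equation of motion).
Only the elastic term changes: ΔPIP = ΔVt / C = (290 − 440) / 88.0 = -1.705 cmH2O.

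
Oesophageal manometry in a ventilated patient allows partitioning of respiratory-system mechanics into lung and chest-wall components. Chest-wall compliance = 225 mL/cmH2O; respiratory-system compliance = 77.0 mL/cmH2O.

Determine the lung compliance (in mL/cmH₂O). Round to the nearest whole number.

1/CL = 1/Crs − 1/Ccw.
1/CL = 1/77.0 − 1/225 = 0.008543.
CL = 117.05 mL/cmH2O.

117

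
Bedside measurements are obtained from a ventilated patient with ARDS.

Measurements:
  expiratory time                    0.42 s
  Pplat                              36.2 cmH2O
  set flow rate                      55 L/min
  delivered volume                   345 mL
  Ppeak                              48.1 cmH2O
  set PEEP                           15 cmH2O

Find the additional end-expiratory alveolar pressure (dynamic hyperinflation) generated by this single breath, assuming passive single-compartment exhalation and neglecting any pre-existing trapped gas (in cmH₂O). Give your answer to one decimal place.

2.9

Flow: 55 L/min ÷ 60 = 0.9167 L/s.
R = (PIP − Pplat)/V̇ = (48.1 − 36.2) / 0.9167 = 11.9/0.9167 = 12.981 cmH2O·s/L.
C = Vt/(Pplat − PEEP) = 345.0 / (36.2 − 15) = 345.0/21.2 = 16.274 mL/cmH2O.
τ = R × C = 12.981 × 0.01627 L/cmH2O = 0.2112 s.
Fraction remaining = e^(−Te/τ) = e^(−0.42/0.2112) = 0.1369; trapped volume = 345.0 × 0.1369 = 47.231 mL.
Additional alveolar pressure from trapping ≈ V_trapped / C = 47.231 / 16.274 = 2.902 cmH2O.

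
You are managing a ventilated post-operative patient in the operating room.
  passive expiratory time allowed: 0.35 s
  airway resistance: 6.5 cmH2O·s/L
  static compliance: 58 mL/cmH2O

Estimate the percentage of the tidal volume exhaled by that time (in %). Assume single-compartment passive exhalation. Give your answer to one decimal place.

τ = R × C = 6.5 × 58 mL/cmH2O = 6.5 × 0.058 L/cmH2O = 0.377 s.
Passive exhalation: V(t)/V₀ = e^(−t/τ) = e^(−0.35/0.377) = 0.3952.
Fraction exhaled = 1 − 0.3952 = 0.6048 → 60.48%.

60.5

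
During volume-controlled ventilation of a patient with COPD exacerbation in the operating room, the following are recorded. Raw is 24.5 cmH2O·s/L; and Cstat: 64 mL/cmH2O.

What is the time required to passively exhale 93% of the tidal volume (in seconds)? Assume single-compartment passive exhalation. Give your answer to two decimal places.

τ = R × C = 24.5 × 64 mL/cmH2O = 24.5 × 0.064 L/cmH2O = 1.568 s.
Exhaled fraction f = 1 − e^(−t/τ) → t = −τ·ln(1 − f) = −1.568·ln(0.07) = 4.17 s.

4.17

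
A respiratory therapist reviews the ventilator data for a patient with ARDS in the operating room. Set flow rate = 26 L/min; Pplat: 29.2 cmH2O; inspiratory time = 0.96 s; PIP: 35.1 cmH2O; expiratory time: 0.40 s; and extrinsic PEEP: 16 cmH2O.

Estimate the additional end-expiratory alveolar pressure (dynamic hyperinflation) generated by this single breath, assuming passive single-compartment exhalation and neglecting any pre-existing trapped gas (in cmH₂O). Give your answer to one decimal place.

5.2

Flow: 26 L/min ÷ 60 = 0.4333 L/s.
Vt = flow × Ti = 0.4333 L/s × 0.96 s × 1000 mL/L = 415.97 mL.
R = (PIP − Pplat)/V̇ = (35.1 − 29.2) / 0.4333 = 5.9/0.4333 = 13.616 cmH2O·s/L.
C = Vt/(Pplat − PEEP) = 415.97 / (29.2 − 16) = 415.97/13.2 = 31.513 mL/cmH2O.
τ = R × C = 13.616 × 0.03151 L/cmH2O = 0.429 s.
Fraction remaining = e^(−Te/τ) = e^(−0.40/0.429) = 0.3936; trapped volume = 415.97 × 0.3936 = 163.73 mL.
Additional alveolar pressure from trapping ≈ V_trapped / C = 163.73 / 31.513 = 5.196 cmH2O.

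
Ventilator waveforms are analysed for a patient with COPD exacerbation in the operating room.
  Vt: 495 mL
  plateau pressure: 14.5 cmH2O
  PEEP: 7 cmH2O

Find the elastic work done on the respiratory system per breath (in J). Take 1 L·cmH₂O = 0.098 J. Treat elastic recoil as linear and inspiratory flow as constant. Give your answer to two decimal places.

0.18

Elastic work ≈ ½ × (Pplat − PEEP) × Vt = 0.5 × (14.5 − 7) × 0.495 L = 0.5 × 7.5 × 0.495 = 1.856 L·cmH2O.
× 0.098 J/(L·cmH2O) → 0.1819 J.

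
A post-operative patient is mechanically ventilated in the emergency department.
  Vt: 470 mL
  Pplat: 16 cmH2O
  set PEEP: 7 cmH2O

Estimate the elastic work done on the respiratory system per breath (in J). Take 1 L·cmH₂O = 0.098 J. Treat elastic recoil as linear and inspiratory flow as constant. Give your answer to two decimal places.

Elastic work ≈ ½ × (Pplat − PEEP) × Vt = 0.5 × (16 − 7) × 0.470 L = 0.5 × 9.0 × 0.470 = 2.115 L·cmH2O.
× 0.098 J/(L·cmH2O) → 0.2073 J.

0.21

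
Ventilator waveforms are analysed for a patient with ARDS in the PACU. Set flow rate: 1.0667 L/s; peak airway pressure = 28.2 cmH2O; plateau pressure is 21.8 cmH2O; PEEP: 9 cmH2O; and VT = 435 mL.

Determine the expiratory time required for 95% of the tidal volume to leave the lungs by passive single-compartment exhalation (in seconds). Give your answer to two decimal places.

R = (PIP − Pplat)/V̇ = (28.2 − 21.8) / 1.0667 = 6.4/1.0667 = 6.0 cmH2O·s/L.
C = Vt/(Pplat − PEEP) = 435.0 / (21.8 − 9) = 435.0/12.8 = 33.984 mL/cmH2O.
τ = R × C = 6.0 × 0.03398 L/cmH2O = 0.2039 s.
t = −τ·ln(1 − 0.95) = −0.2039·ln(0.05) = 0.6108 s.

0.61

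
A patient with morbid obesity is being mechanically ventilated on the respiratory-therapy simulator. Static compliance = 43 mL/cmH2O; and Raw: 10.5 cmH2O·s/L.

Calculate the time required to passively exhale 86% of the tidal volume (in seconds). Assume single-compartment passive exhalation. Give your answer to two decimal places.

τ = R × C = 10.5 × 43 mL/cmH2O = 10.5 × 0.043 L/cmH2O = 0.4515 s.
Exhaled fraction f = 1 − e^(−t/τ) → t = −τ·ln(1 − f) = −0.4515·ln(0.14) = 0.8877 s.

0.89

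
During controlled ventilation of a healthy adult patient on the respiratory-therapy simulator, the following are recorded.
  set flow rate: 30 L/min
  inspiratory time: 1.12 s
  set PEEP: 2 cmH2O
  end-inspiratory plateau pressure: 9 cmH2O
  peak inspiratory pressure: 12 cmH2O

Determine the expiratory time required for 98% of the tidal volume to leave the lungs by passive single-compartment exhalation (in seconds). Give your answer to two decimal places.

1.88

Flow: 30 L/min ÷ 60 = 0.5 L/s.
Vt = flow × Ti = 0.5 L/s × 1.12 s × 1000 mL/L = 560.0 mL.
R = (PIP − Pplat)/V̇ = (12 − 9) / 0.5 = 3.0/0.5 = 6.0 cmH2O·s/L.
C = Vt/(Pplat − PEEP) = 560.0 / (9 − 2) = 560.0/7.0 = 80.0 mL/cmH2O.
τ = R × C = 6.0 × 0.08 L/cmH2O = 0.48 s.
t = −τ·ln(1 − 0.98) = −0.48·ln(0.02) = 1.878 s.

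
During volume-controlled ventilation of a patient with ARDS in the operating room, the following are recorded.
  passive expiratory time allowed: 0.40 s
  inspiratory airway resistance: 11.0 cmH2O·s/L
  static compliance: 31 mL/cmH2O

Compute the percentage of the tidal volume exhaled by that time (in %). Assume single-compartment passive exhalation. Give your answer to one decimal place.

69.1

τ = R × C = 11.0 × 31 mL/cmH2O = 11.0 × 0.031 L/cmH2O = 0.341 s.
Passive exhalation: V(t)/V₀ = e^(−t/τ) = e^(−0.40/0.341) = 0.3094.
Fraction exhaled = 1 − 0.3094 = 0.6906 → 69.06%.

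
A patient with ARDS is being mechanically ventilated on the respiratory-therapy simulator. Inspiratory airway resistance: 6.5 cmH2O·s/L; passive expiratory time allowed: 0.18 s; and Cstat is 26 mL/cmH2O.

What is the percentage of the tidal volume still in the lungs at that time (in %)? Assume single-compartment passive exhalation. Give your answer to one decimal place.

34.5

τ = R × C = 6.5 × 26 mL/cmH2O = 6.5 × 0.026 L/cmH2O = 0.169 s.
Passive exhalation: V(t)/V₀ = e^(−t/τ) = e^(−0.18/0.169) = 0.3447.
Fraction remaining = 0.3447 → 34.47%.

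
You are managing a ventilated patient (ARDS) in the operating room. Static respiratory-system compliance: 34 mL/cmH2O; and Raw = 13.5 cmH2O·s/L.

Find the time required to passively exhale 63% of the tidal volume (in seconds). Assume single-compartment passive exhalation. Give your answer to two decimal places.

τ = R × C = 13.5 × 34 mL/cmH2O = 13.5 × 0.034 L/cmH2O = 0.459 s.
Exhaled fraction f = 1 − e^(−t/τ) → t = −τ·ln(1 − f) = −0.459·ln(0.37) = 0.4564 s.

0.46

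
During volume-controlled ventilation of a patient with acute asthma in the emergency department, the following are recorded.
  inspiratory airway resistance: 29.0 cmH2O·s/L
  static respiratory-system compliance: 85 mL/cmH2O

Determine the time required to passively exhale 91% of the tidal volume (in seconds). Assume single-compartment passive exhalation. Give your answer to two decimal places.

5.94

τ = R × C = 29.0 × 85 mL/cmH2O = 29.0 × 0.085 L/cmH2O = 2.465 s.
Exhaled fraction f = 1 − e^(−t/τ) → t = −τ·ln(1 − f) = −2.465·ln(0.09) = 5.936 s.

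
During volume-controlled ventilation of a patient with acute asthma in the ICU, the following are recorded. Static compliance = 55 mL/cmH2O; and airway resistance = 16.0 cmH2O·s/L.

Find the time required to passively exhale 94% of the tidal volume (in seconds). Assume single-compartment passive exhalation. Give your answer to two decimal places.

2.48

τ = R × C = 16.0 × 55 mL/cmH2O = 16.0 × 0.055 L/cmH2O = 0.88 s.
Exhaled fraction f = 1 − e^(−t/τ) → t = −τ·ln(1 − f) = −0.88·ln(0.06) = 2.476 s.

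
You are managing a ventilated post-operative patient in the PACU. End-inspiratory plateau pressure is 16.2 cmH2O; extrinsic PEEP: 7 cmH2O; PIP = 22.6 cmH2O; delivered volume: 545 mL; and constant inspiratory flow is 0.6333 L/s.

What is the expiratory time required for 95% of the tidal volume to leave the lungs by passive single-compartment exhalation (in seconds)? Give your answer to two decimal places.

R = (PIP − Pplat)/V̇ = (22.6 − 16.2) / 0.6333 = 6.4/0.6333 = 10.106 cmH2O·s/L.
C = Vt/(Pplat − PEEP) = 545.0 / (16.2 − 7) = 545.0/9.2 = 59.239 mL/cmH2O.
τ = R × C = 10.106 × 0.05924 L/cmH2O = 0.5987 s.
t = −τ·ln(1 − 0.95) = −0.5987·ln(0.05) = 1.794 s.

1.79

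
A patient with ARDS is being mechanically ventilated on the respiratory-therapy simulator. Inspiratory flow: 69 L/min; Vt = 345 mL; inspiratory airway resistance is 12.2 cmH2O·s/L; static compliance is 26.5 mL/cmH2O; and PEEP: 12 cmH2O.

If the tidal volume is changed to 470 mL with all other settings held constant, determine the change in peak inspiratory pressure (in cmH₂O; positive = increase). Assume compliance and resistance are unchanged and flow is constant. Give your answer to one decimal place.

PIP = Vt/C + R·V̇ + PEEP (constant-flow equation of motion).
Only the elastic term changes: ΔPIP = ΔVt / C = (470 − 345) / 26.5 = 4.717 cmH2O.

4.7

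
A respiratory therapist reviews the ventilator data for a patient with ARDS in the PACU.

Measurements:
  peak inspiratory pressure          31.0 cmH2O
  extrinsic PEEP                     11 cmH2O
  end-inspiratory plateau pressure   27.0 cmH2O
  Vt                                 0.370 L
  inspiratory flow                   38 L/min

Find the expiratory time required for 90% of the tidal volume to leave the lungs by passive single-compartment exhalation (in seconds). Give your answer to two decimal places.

0.34

Flow: 38 L/min ÷ 60 = 0.6333 L/s.
R = (PIP − Pplat)/V̇ = (31.0 − 27.0) / 0.6333 = 4.0/0.6333 = 6.316 cmH2O·s/L.
C = Vt/(Pplat − PEEP) = 370.0 / (27.0 − 11) = 370.0/16.0 = 23.125 mL/cmH2O.
τ = R × C = 6.316 × 0.02313 L/cmH2O = 0.1461 s.
t = −τ·ln(1 − 0.90) = −0.1461·ln(0.1) = 0.3364 s.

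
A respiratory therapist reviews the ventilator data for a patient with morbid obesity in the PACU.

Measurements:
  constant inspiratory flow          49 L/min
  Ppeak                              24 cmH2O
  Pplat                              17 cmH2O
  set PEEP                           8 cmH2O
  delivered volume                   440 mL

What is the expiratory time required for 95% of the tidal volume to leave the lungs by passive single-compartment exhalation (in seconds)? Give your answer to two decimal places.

Flow: 49 L/min ÷ 60 = 0.8167 L/s.
R = (PIP − Pplat)/V̇ = (24 − 17) / 0.8167 = 7.0/0.8167 = 8.571 cmH2O·s/L.
C = Vt/(Pplat − PEEP) = 440.0 / (17 − 8) = 440.0/9.0 = 48.889 mL/cmH2O.
τ = R × C = 8.571 × 0.04889 L/cmH2O = 0.419 s.
t = −τ·ln(1 − 0.95) = −0.419·ln(0.05) = 1.255 s.

1.26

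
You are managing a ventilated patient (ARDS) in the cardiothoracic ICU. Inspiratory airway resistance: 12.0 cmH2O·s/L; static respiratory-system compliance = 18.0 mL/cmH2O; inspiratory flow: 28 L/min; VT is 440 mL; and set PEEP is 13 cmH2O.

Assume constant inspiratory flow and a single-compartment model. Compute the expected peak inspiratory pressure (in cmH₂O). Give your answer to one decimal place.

Flow: 28 L/min ÷ 60 = 0.4667 L/s.
Equation of motion (constant flow): PIP = Vt/C + R·V̇ + PEEP.
PIP = 440/18.0 + 12.0×0.4667 + 13 = 24.444 + 5.6 + 13 = 43.044 cmH2O.

43.0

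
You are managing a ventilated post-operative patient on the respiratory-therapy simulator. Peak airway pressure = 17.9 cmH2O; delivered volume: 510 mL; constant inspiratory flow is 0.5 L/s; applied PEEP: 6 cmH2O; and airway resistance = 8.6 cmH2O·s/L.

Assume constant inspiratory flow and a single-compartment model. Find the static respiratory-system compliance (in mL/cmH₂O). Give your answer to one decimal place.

67.1

Equation of motion (constant flow): PIP = Vt/C + R·V̇ + PEEP.
Vt/C = PIP − R·V̇ − PEEP = 17.9 − 8.6×0.5 − 6 = 17.9 − 4.3 − 6 = 7.6 cmH2O.
C = Vt / 7.6 = 510 / 7.6 = 67.105 mL/cmH2O.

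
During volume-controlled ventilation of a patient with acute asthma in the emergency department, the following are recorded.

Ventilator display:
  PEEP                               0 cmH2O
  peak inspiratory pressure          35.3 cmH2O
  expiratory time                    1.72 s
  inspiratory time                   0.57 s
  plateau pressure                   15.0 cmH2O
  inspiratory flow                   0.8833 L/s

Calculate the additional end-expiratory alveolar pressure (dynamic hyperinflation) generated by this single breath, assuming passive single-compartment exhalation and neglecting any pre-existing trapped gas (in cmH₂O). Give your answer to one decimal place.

Vt = flow × Ti = 0.8833 L/s × 0.57 s × 1000 mL/L = 503.48 mL.
R = (PIP − Pplat)/V̇ = (35.3 − 15.0) / 0.8833 = 20.3/0.8833 = 22.982 cmH2O·s/L.
C = Vt/(Pplat − PEEP) = 503.48 / (15.0 − 0) = 503.48/15.0 = 33.565 mL/cmH2O.
τ = R × C = 22.982 × 0.03357 L/cmH2O = 0.7715 s.
Fraction remaining = e^(−Te/τ) = e^(−1.72/0.7715) = 0.1076; trapped volume = 503.48 × 0.1076 = 54.174 mL.
Additional alveolar pressure from trapping ≈ V_trapped / C = 54.174 / 33.565 = 1.614 cmH2O.

1.6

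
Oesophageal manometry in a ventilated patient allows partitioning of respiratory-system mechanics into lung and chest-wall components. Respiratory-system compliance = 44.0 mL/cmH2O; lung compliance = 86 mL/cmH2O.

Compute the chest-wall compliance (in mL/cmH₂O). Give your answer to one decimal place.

90.1

1/Ccw = 1/Crs − 1/CL.
1/Ccw = 1/44.0 − 1/86 = 0.0111.
Ccw = 90.09 mL/cmH2O.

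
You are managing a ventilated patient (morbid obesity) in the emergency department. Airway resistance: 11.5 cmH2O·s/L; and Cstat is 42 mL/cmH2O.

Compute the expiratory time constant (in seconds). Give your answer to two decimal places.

0.48

τ = R × C = 11.5 × 42 mL/cmH2O = 11.5 × 0.042 L/cmH2O = 0.483 s.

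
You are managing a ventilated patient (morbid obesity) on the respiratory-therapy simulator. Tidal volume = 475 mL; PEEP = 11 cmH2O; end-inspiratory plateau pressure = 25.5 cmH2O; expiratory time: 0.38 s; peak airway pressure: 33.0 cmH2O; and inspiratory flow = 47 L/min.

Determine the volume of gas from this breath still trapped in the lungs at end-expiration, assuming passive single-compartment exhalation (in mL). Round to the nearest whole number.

141

Flow: 47 L/min ÷ 60 = 0.7833 L/s.
R = (PIP − Pplat)/V̇ = (33.0 − 25.5) / 0.7833 = 7.5/0.7833 = 9.575 cmH2O·s/L.
C = Vt/(Pplat − PEEP) = 475.0 / (25.5 − 11) = 475.0/14.5 = 32.759 mL/cmH2O.
τ = R × C = 9.575 × 0.03276 L/cmH2O = 0.3137 s.
Fraction remaining = e^(−Te/τ) = e^(−0.38/0.3137) = 0.2978.
Trapped volume = 475.0 × 0.2978 = 141.46 mL.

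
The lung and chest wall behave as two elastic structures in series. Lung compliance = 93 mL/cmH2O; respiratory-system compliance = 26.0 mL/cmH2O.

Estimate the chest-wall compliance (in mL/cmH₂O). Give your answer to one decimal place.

1/Ccw = 1/Crs − 1/CL.
1/Ccw = 1/26.0 − 1/93 = 0.02771.
Ccw = 36.088 mL/cmH2O.

36.1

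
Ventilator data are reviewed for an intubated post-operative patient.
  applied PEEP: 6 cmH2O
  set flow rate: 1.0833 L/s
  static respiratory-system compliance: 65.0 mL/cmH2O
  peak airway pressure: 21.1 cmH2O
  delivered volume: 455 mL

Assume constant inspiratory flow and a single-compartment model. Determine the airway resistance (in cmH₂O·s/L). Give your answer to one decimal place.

Equation of motion (constant flow): PIP = Vt/C + R·V̇ + PEEP.
R·V̇ = PIP − Vt/C − PEEP = 21.1 − 455/65.0 − 6 = 21.1 − 7.0 − 6 = 8.1 cmH2O.
R = 8.1 / 1.0833 = 7.477 cmH2O·s/L.

7.5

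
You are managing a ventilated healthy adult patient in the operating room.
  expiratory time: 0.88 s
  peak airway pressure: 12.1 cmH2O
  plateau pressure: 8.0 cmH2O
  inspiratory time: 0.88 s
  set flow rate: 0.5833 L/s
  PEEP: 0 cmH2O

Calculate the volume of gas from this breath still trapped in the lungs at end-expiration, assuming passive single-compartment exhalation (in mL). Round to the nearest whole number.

Vt = flow × Ti = 0.5833 L/s × 0.88 s × 1000 mL/L = 513.3 mL.
R = (PIP − Pplat)/V̇ = (12.1 − 8.0) / 0.5833 = 4.1/0.5833 = 7.029 cmH2O·s/L.
C = Vt/(Pplat − PEEP) = 513.3 / (8.0 − 0) = 513.3/8.0 = 64.163 mL/cmH2O.
τ = R × C = 7.029 × 0.06416 L/cmH2O = 0.451 s.
Fraction remaining = e^(−Te/τ) = e^(−0.88/0.451) = 0.1421.
Trapped volume = 513.3 × 0.1421 = 72.94 mL.

73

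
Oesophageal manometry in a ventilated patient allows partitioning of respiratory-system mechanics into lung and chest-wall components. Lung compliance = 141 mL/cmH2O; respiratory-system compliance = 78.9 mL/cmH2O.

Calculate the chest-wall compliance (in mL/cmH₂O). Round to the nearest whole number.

179

1/Ccw = 1/Crs − 1/CL.
1/Ccw = 1/78.9 − 1/141 = 0.005582.
Ccw = 179.15 mL/cmH2O.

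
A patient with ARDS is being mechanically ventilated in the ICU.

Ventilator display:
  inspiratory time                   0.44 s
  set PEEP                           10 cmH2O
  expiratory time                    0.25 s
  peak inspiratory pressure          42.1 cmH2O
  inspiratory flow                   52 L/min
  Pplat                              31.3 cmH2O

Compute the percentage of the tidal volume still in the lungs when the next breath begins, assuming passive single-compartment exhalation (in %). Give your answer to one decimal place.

32.6

Flow: 52 L/min ÷ 60 = 0.8667 L/s.
Vt = flow × Ti = 0.8667 L/s × 0.44 s × 1000 mL/L = 381.35 mL.
R = (PIP − Pplat)/V̇ = (42.1 − 31.3) / 0.8667 = 10.8/0.8667 = 12.461 cmH2O·s/L.
C = Vt/(Pplat − PEEP) = 381.35 / (31.3 − 10) = 381.35/21.3 = 17.904 mL/cmH2O.
τ = R × C = 12.461 × 0.0179 L/cmH2O = 0.2231 s.
Fraction remaining at end-expiration = e^(−Te/τ) = e^(−0.25/0.2231) = 0.3261 → 32.61%.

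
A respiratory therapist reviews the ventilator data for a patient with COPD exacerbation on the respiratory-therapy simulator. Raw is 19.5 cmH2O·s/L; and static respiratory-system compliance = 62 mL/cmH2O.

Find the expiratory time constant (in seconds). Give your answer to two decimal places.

1.21

τ = R × C = 19.5 × 62 mL/cmH2O = 19.5 × 0.062 L/cmH2O = 1.209 s.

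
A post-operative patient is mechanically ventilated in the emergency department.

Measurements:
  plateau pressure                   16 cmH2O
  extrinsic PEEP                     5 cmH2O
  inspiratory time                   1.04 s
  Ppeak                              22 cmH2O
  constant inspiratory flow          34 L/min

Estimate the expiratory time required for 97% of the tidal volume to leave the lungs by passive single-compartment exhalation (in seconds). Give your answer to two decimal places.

Flow: 34 L/min ÷ 60 = 0.5667 L/s.
Vt = flow × Ti = 0.5667 L/s × 1.04 s × 1000 mL/L = 589.37 mL.
R = (PIP − Pplat)/V̇ = (22 − 16) / 0.5667 = 6.0/0.5667 = 10.588 cmH2O·s/L.
C = Vt/(Pplat − PEEP) = 589.37 / (16 − 5) = 589.37/11.0 = 53.579 mL/cmH2O.
τ = R × C = 10.588 × 0.05358 L/cmH2O = 0.5673 s.
t = −τ·ln(1 − 0.97) = −0.5673·ln(0.03) = 1.989 s.

1.99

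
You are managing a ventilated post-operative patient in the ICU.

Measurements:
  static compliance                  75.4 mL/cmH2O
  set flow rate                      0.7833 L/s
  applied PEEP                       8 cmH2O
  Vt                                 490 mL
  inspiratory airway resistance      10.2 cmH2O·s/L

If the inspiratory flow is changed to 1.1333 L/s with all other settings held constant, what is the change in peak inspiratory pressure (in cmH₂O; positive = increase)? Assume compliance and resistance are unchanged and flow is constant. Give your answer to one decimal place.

PIP = Vt/C + R·V̇ + PEEP (constant-flow equation of motion).
Only the resistive term changes: ΔPIP = R × ΔV̇ = 10.2 × (1.1333 − 0.7833) = 10.2 × 0.35 = 3.57 cmH2O.

3.6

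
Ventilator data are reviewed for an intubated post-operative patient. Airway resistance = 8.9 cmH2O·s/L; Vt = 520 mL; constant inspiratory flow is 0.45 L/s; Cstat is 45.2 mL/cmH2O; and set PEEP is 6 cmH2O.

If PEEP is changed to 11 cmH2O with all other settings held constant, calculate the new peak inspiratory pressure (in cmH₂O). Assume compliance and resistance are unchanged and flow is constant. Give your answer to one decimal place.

PIP = Vt/C + R·V̇ + PEEP (constant-flow equation of motion).
Only the baseline term changes: ΔPIP = ΔPEEP = 11 − 6 = 5.0 cmH2O.
Original PIP = 520/45.2 + 8.9×0.45 + 6 = 21.509 cmH2O; new PIP = 21.509 + (5.0) = 26.509 cmH2O.

26.5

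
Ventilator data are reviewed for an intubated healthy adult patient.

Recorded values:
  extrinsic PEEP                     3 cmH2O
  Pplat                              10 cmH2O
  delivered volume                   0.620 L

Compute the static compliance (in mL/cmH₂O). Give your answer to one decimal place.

88.6

Cstat = Vt / (Pplat − PEEP) = 620 / (10 − 3) = 620 / 7.0 = 88.571 mL/cmH2O.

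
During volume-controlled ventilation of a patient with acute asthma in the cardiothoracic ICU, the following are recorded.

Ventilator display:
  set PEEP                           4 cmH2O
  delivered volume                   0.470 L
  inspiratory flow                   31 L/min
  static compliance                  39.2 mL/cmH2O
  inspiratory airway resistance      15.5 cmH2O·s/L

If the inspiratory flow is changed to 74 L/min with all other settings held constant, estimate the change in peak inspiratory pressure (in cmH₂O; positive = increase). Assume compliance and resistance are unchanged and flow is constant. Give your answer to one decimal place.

11.1

Flow: 31 L/min ÷ 60 = 0.5167 L/s.
New flow: 74 L/min ÷ 60 = 1.2333 L/s.
PIP = Vt/C + R·V̇ + PEEP (constant-flow equation of motion).
Only the resistive term changes: ΔPIP = R × ΔV̇ = 15.5 × (1.2333 − 0.5167) = 15.5 × 0.7166 = 11.107 cmH2O.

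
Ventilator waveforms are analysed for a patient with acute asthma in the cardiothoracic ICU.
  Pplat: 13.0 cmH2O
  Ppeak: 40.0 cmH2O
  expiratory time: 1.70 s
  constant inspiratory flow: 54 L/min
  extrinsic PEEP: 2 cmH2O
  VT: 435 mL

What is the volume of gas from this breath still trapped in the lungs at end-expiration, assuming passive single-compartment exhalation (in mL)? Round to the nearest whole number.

104

Flow: 54 L/min ÷ 60 = 0.9 L/s.
R = (PIP − Pplat)/V̇ = (40.0 − 13.0) / 0.9 = 27.0/0.9 = 30.0 cmH2O·s/L.
C = Vt/(Pplat − PEEP) = 435.0 / (13.0 − 2) = 435.0/11.0 = 39.545 mL/cmH2O.
τ = R × C = 30.0 × 0.03955 L/cmH2O = 1.187 s.
Fraction remaining = e^(−Te/τ) = e^(−1.70/1.187) = 0.2388.
Trapped volume = 435.0 × 0.2388 = 103.88 mL.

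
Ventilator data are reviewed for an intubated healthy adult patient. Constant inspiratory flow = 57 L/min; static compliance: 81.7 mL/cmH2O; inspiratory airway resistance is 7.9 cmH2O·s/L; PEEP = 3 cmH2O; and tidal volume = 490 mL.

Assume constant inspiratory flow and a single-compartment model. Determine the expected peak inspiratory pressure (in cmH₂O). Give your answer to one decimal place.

16.5

Flow: 57 L/min ÷ 60 = 0.95 L/s.
Equation of motion (constant flow): PIP = Vt/C + R·V̇ + PEEP.
PIP = 490/81.7 + 7.9×0.95 + 3 = 5.998 + 7.505 + 3 = 16.503 cmH2O.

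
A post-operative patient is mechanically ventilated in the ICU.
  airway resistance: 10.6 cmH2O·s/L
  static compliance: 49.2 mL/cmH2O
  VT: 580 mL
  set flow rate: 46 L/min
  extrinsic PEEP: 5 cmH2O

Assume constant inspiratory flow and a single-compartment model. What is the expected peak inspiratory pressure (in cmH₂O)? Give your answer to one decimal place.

Flow: 46 L/min ÷ 60 = 0.7667 L/s.
Equation of motion (constant flow): PIP = Vt/C + R·V̇ + PEEP.
PIP = 580/49.2 + 10.6×0.7667 + 5 = 11.789 + 8.127 + 5 = 24.916 cmH2O.

24.9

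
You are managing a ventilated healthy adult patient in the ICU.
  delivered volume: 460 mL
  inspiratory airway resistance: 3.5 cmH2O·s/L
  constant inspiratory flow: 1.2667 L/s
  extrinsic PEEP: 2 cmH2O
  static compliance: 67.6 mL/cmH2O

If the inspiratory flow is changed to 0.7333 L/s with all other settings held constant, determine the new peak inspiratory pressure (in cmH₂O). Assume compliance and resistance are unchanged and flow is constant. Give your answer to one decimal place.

PIP = Vt/C + R·V̇ + PEEP (constant-flow equation of motion).
Only the resistive term changes: ΔPIP = R × ΔV̇ = 3.5 × (0.7333 − 1.2667) = 3.5 × -0.5334 = -1.867 cmH2O.
Original PIP = 460/67.6 + 3.5×1.2667 + 2 = 13.238 cmH2O; new PIP = 13.238 + (-1.867) = 11.371 cmH2O.

11.4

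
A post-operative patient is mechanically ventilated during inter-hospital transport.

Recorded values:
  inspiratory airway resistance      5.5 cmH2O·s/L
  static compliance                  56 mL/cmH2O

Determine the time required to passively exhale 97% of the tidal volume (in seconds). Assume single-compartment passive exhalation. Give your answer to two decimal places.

τ = R × C = 5.5 × 56 mL/cmH2O = 5.5 × 0.056 L/cmH2O = 0.308 s.
Exhaled fraction f = 1 − e^(−t/τ) → t = −τ·ln(1 − f) = −0.308·ln(0.03) = 1.08 s.

1.08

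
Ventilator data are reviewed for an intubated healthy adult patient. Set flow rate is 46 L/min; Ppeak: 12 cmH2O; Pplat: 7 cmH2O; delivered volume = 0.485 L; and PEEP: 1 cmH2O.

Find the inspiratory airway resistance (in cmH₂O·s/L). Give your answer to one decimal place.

Flow: 46 L/min ÷ 60 = 0.7667 L/s.
Raw = (PIP − Pplat) / flow = (12 − 7) / 0.7667 = 5.0 / 0.7667 = 6.521 cmH2O·s/L.

6.5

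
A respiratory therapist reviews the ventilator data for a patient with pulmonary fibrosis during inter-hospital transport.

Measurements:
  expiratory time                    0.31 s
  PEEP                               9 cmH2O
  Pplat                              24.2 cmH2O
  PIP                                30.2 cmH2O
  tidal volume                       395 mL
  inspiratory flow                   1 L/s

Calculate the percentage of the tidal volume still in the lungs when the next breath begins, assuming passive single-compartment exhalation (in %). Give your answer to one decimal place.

R = (PIP − Pplat)/V̇ = (30.2 − 24.2) / 1 = 6.0/1 = 6.0 cmH2O·s/L.
C = Vt/(Pplat − PEEP) = 395.0 / (24.2 − 9) = 395.0/15.2 = 25.987 mL/cmH2O.
τ = R × C = 6.0 × 0.02599 L/cmH2O = 0.1559 s.
Fraction remaining at end-expiration = e^(−Te/τ) = e^(−0.31/0.1559) = 0.1369 → 13.69%.

13.7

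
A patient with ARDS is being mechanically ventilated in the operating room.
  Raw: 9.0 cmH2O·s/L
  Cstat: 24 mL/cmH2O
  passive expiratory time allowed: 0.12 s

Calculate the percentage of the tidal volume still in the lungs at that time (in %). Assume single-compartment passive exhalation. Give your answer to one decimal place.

57.4

τ = R × C = 9.0 × 24 mL/cmH2O = 9.0 × 0.024 L/cmH2O = 0.216 s.
Passive exhalation: V(t)/V₀ = e^(−t/τ) = e^(−0.12/0.216) = 0.5738.
Fraction remaining = 0.5738 → 57.38%.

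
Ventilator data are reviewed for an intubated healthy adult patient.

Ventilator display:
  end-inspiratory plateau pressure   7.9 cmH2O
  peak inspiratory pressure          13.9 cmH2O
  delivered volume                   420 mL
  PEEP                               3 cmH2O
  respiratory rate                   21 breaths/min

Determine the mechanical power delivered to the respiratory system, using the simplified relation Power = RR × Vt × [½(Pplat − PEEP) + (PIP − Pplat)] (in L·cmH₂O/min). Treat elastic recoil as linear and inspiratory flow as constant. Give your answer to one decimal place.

74.5

Per-breath work = Vt × [½(Pplat−PEEP) + (PIP−Pplat)] = 0.420 × [0.5×4.9 + 6.0] = 0.420 × 8.45 = 3.549 L·cmH2O.
Power = 21 × 3.549 = 74.529 L·cmH2O/min.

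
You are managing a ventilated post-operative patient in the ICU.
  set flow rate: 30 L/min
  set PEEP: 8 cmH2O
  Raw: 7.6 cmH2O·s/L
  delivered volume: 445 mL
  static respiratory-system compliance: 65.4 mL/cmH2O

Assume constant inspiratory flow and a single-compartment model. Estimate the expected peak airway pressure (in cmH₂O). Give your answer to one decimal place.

18.6

Flow: 30 L/min ÷ 60 = 0.5 L/s.
Equation of motion (constant flow): PIP = Vt/C + R·V̇ + PEEP.
PIP = 445/65.4 + 7.6×0.5 + 8 = 6.804 + 3.8 + 8 = 18.604 cmH2O.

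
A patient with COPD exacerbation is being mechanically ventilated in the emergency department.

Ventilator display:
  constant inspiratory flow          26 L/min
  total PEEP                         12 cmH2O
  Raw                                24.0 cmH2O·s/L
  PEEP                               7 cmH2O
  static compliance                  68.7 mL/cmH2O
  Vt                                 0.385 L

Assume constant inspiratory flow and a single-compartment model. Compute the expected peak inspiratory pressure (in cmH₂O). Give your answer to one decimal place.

Flow: 26 L/min ÷ 60 = 0.4333 L/s.
Total PEEP = 12 cmH2O (set 7 + intrinsic 5); this is the baseline alveolar pressure.
Equation of motion (constant flow): PIP = Vt/C + R·V̇ + PEEP.
PIP = 385/68.7 + 24.0×0.4333 + 12 = 5.604 + 10.399 + 12 = 28.003 cmH2O.

28.0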